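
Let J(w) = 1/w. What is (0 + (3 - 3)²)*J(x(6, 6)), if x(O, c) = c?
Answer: 0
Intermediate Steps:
(0 + (3 - 3)²)*J(x(6, 6)) = (0 + (3 - 3)²)/6 = (0 + 0²)*(⅙) = (0 + 0)*(⅙) = 0*(⅙) = 0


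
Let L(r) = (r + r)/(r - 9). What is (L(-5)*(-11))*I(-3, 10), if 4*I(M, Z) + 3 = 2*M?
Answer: 495/28 ≈ 17.679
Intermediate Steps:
L(r) = 2*r/(-9 + r) (L(r) = (2*r)/(-9 + r) = 2*r/(-9 + r))
I(M, Z) = -¾ + M/2 (I(M, Z) = -¾ + (2*M)/4 = -¾ + M/2)
(L(-5)*(-11))*I(-3, 10) = ((2*(-5)/(-9 - 5))*(-11))*(-¾ + (½)*(-3)) = ((2*(-5)/(-14))*(-11))*(-¾ - 3/2) = ((2*(-5)*(-1/14))*(-11))*(-9/4) = ((5/7)*(-11))*(-9/4) = -55/7*(-9/4) = 495/28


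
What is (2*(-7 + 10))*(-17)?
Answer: -102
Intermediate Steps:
(2*(-7 + 10))*(-17) = (2*3)*(-17) = 6*(-17) = -102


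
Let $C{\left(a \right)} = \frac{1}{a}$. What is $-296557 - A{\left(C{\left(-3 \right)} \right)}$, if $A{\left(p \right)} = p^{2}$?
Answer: $- \frac{2669014}{9} \approx -2.9656 \cdot 10^{5}$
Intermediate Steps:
$-296557 - A{\left(C{\left(-3 \right)} \right)} = -296557 - \left(\frac{1}{-3}\right)^{2} = -296557 - \left(- \frac{1}{3}\right)^{2} = -296557 - \frac{1}{9} = - \frac{2669014}{9}$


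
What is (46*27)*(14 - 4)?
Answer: 12420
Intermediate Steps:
(46*27)*(14 - 4) = 1242*10 = 12420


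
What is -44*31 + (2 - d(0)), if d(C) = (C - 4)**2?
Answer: -1378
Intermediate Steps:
d(C) = (-4 + C)**2
-44*31 + (2 - d(0)) = -44*31 + (2 - (-4 + 0)**2) = -1364 + (2 - 1*(-4)**2) = -1364 + (2 - 1*16) = -1364 + (2 - 16) = -1364 - 14 = -1378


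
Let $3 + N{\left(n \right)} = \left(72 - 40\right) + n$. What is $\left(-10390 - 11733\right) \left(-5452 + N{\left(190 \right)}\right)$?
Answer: $115769659$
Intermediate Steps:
$N{\left(n \right)} = 29 + n$ ($N{\left(n \right)} = -3 + \left(\left(72 - 40\right) + n\right) = -3 + \left(32 + n\right) = 29 + n$)
$\left(-10390 - 11733\right) \left(-5452 + N{\left(190 \right)}\right) = \left(-10390 - 11733\right) \left(-5452 + \left(29 + 190\right)\right) = - 22123 \left(-5452 + 219\right) = \left(-22123\right) \left(-5233\right) = 115769659$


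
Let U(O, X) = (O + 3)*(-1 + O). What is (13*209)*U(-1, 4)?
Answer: -10868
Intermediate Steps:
U(O, X) = (-1 + O)*(3 + O) (U(O, X) = (3 + O)*(-1 + O) = (-1 + O)*(3 + O))
(13*209)*U(-1, 4) = (13*209)*(-3 + (-1)² + 2*(-1)) = 2717*(-3 + 1 - 2) = 2717*(-4) = -10868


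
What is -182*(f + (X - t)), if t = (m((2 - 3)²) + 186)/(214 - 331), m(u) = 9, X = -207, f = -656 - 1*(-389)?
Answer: 257894/3 ≈ 85965.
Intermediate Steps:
f = -267 (f = -656 + 389 = -267)
t = -5/3 (t = (9 + 186)/(214 - 331) = 195/(-117) = 195*(-1/117) = -5/3 ≈ -1.6667)
-182*(f + (X - t)) = -182*(-267 + (-207 - 1*(-5/3))) = -182*(-267 + (-207 + 5/3)) = -182*(-267 - 616/3) = -182*(-1417/3) = 257894/3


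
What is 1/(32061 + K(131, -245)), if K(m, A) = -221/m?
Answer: 131/4199770 ≈ 3.1192e-5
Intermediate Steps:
1/(32061 + K(131, -245)) = 1/(32061 - 221/131) = 1/(4199770/131) = 131/4199770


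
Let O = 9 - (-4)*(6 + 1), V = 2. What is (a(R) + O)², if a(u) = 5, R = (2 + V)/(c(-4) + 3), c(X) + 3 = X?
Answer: 1764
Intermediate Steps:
c(X) = -3 + X
R = -1 (R = (2 + 2)/((-3 - 4) + 3) = 4/(-7 + 3) = 4/(-4) = 4*(-¼) = -1)
O = 37 (O = 9 - (-4)*7 = 9 - 1*(-28) = 9 + 28 = 37)
(a(R) + O)² = (5 + 37)² = 42² = 1764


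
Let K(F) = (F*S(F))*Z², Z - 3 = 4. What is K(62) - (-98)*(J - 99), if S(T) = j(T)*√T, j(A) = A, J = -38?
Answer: -13426 + 188356*√62 ≈ 1.4697e+6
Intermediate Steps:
Z = 7 (Z = 3 + 4 = 7)
S(T) = T^(3/2) (S(T) = T*√T = T^(3/2))
K(F) = 49*F^(5/2) (K(F) = (F*F^(3/2))*7² = F^(5/2)*49 = 49*F^(5/2))
K(62) - (-98)*(J - 99) = 49*62^(5/2) - (-98)*(-38 - 99) = 49*(3844*√62) - (-98)*(-137) = 188356*√62 - 1*13426 = 188356*√62 - 13426 = -13426 + 188356*√62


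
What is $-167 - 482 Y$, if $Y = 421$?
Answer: $-203089$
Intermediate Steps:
$-167 - 482 Y = -167 - 202922 = -203089$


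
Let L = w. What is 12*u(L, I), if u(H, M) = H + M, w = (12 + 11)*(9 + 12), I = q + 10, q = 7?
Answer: 6000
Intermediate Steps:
I = 17 (I = 7 + 10 = 17)
w = 483 (w = 23*21 = 483)
L = 483
12*u(L, I) = 12*(483 + 17) = 12*500 = 6000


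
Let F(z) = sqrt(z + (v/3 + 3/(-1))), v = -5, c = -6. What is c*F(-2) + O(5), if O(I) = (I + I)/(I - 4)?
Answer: 10 - 4*I*sqrt(15) ≈ 10.0 - 15.492*I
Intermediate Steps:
O(I) = 2*I/(-4 + I) (O(I) = (2*I)/(-4 + I) = 2*I/(-4 + I))
F(z) = sqrt(-14/3 + z) (F(z) = sqrt(z + (-5/3 + 3/(-1))) = sqrt(z + (-5*1/3 + 3*(-1))) = sqrt(z + (-5/3 - 3)) = sqrt(z - 14/3) = sqrt(-14/3 + z))
c*F(-2) + O(5) = -2*sqrt(-42 + 9*(-2)) + 2*5/(-4 + 5) = -2*sqrt(-42 - 18) + 2*5/1 = -2*sqrt(-60) + 2*5*1 = -2*2*I*sqrt(15) + 10 = -4*I*sqrt(15) + 10 = 10 - 4*I*sqrt(15)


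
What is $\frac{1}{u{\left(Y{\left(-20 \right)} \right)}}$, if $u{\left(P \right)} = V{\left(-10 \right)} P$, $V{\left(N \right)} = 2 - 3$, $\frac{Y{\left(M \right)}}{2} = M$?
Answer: $\frac{1}{40} \approx 0.025$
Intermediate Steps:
$Y{\left(M \right)} = 2 M$
$V{\left(N \right)} = -1$ ($V{\left(N \right)} = 2 - 3 = -1$)
$u{\left(P \right)} = - P$
$\frac{1}{u{\left(Y{\left(-20 \right)} \right)}} = \frac{1}{\left(-1\right) 2 \left(-20\right)} = \frac{1}{\left(-1\right) \left(-40\right)} = \frac{1}{40}$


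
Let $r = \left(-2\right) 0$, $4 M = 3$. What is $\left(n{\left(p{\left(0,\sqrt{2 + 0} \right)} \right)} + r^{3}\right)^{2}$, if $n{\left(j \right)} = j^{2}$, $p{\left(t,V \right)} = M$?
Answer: $\frac{81}{256} \approx 0.31641$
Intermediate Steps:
$M = \frac{3}{4}$ ($M = \frac{1}{4} \cdot 3 = \frac{3}{4} \approx 0.75$)
$p{\left(t,V \right)} = \frac{3}{4}$
$r = 0$
$\left(n{\left(p{\left(0,\sqrt{2 + 0} \right)} \right)} + r^{3}\right)^{2} = \left(\left(\frac{3}{4}\right)^{2} + 0^{3}\right)^{2} = \left(\frac{9}{16} + 0\right)^{2} = \left(\frac{9}{16}\right)^{2} = \frac{81}{256}$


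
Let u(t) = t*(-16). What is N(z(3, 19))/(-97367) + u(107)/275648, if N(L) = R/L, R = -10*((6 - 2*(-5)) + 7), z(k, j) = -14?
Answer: -74909103/11742070732 ≈ -0.0063795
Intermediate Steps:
R = -230 (R = -10*((6 - 1*(-10)) + 7) = -10*((6 + 10) + 7) = -10*(16 + 7) = -10*23 = -230)
N(L) = -230/L
u(t) = -16*t
N(z(3, 19))/(-97367) + u(107)/275648 = -230/(-14)/(-97367) - 16*107/275648 = -230*(-1/14)*(-1/97367) - 1712*1/275648 = (115/7)*(-1/97367) - 107/17228 = -115/681569 - 107/17228 = -74909103/11742070732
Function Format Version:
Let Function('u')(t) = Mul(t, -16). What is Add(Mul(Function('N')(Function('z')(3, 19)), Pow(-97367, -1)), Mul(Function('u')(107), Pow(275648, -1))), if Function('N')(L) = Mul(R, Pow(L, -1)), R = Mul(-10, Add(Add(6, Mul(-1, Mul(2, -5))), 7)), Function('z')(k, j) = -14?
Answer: Rational(-74909103, 11742070732) ≈ -0.0063795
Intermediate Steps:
R = -230 (R = Mul(-10, Add(Add(6, Mul(-1, -10)), 7)) = Mul(-10, Add(Add(6, 10), 7)) = Mul(-10, Add(16, 7)) = Mul(-10, 23) = -230)
Function('N')(L) = Mul(-230, Pow(L, -1))
Function('u')(t) = Mul(-16, t)
Add(Mul(Function('N')(Function('z')(3, 19)), Pow(-97367, -1)), Mul(Function('u')(107), Pow(275648, -1))) = Add(Mul(Mul(-230, Pow(-14, -1)), Pow(-97367, -1)), Mul(Mul(-16, 107), Pow(275648, -1))) = Add(Mul(Mul(-230, Rational(-1, 14)), Rational(-1, 97367)), Mul(-1712, Rational(1, 275648))) = Add(Mul(Rational(115, 7), Rational(-1, 97367)), Rational(-107, 17228)) = Add(Rational(-115, 681569), Rational(-107, 17228)) = Rational(-74909103, 11742070732)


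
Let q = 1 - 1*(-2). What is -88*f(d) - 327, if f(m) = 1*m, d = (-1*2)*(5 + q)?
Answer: 1081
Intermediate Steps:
q = 3 (q = 1 + 2 = 3)
d = -16 (d = (-1*2)*(5 + 3) = -2*8 = -16)
f(m) = m
-88*f(d) - 327 = -88*(-16) - 327 = 1408 - 327 = 1081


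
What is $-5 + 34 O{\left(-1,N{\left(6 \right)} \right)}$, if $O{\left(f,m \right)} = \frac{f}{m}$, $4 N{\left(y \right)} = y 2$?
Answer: $- \frac{49}{3} \approx -16.333$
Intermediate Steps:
$N{\left(y \right)} = \frac{y}{2}$ ($N{\left(y \right)} = \frac{y 2}{4} = \frac{2 y}{4} = \frac{y}{2}$)
$-5 + 34 O{\left(-1,N{\left(6 \right)} \right)} = -5 + 34 \left(- \frac{1}{\frac{1}{2} \cdot 6}\right) = -5 + 34 \left(- \frac{1}{3}\right) = -5 - \frac{34}{3} = - \frac{49}{3}$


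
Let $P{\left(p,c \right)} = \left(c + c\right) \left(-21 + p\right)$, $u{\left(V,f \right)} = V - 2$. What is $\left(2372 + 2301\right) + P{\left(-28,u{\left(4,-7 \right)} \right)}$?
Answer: $4477$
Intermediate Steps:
$u{\left(V,f \right)} = -2 + V$
$P{\left(p,c \right)} = 2 c \left(-21 + p\right)$
$\left(2372 + 2301\right) + P{\left(-28,u{\left(4,-7 \right)} \right)} = \left(2372 + 2301\right) + 2 \left(-2 + 4\right) \left(-21 - 28\right) = 4673 + 2 \cdot 2 \left(-49\right) = 4673 - 196 = 4477$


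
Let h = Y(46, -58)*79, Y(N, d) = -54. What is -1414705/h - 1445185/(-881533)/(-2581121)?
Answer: 3218939591517580355/9706614682011138 ≈ 331.62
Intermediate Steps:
h = -4266 (h = -54*79 = -4266)
-1414705/h - 1445185/(-881533)/(-2581121) = -1414705/(-4266) - 1445185/(-881533)/(-2581121) = -1414705*(-1/4266) - 1445185*(-1/881533)*(-1/2581121) = 1414705/4266 + (1445185/881533)*(-1/2581121) = 1414705/4266 - 1445185/2275343338493 = 3218939591517580355/9706614682011138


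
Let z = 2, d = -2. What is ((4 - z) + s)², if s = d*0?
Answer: 4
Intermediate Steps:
s = 0 (s = -2*0 = 0)
((4 - z) + s)² = ((4 - 1*2) + 0)² = ((4 - 2) + 0)² = (2 + 0)² = 2² = 4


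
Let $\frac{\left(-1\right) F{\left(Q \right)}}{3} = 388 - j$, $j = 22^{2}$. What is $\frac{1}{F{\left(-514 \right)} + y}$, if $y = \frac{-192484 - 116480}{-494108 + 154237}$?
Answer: $\frac{339871}{98191812} \approx 0.0034613$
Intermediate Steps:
$j = 484$
$F{\left(Q \right)} = 288$ ($F{\left(Q \right)} = - 3 \left(388 - 484\right) = \left(-3\right) \left(-96\right) = 288$)
$y = \frac{308964}{339871}$ ($y = - \frac{308964}{-339871} = \left(-308964\right) \left(- \frac{1}{339871}\right) = \frac{308964}{339871} \approx 0.90906$)
$\frac{1}{F{\left(-514 \right)} + y} = \frac{1}{288 + \frac{308964}{339871}} = \frac{1}{\frac{98191812}{339871}} = \frac{339871}{98191812}$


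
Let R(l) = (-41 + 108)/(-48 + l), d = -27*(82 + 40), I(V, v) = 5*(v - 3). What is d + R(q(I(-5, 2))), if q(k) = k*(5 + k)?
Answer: -158179/48 ≈ -3295.4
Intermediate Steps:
I(V, v) = -15 + 5*v (I(V, v) = 5*(-3 + v) = -15 + 5*v)
d = -3294 (d = -27*122 = -3294)
R(l) = 67/(-48 + l)
d + R(q(I(-5, 2))) = -3294 + 67/(-48 + (-15 + 5*2)*(5 + (-15 + 5*2))) = -3294 + 67/(-48 + (-15 + 10)*(5 + (-15 + 10))) = -3294 + 67/(-48 - 5*(5 - 5)) = -3294 + 67/(-48 - 5*0) = -3294 + 67/(-48 + 0) = -3294 + 67/(-48) = -3294 + 67*(-1/48) = -3294 - 67/48 = -158179/48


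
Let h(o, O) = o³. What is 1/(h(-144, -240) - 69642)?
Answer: -1/3055626 ≈ -3.2727e-7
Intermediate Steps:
1/(h(-144, -240) - 69642) = 1/((-144)³ - 69642) = 1/(-2985984 - 69642) = 1/(-3055626) = -1/3055626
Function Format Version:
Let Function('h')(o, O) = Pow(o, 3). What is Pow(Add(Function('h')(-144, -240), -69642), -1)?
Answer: Rational(-1, 3055626) ≈ -3.2727e-7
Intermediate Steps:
Pow(Add(Function('h')(-144, -240), -69642), -1) = Pow(Add(Pow(-144, 3), -69642), -1) = Pow(Add(-2985984, -69642), -1) = Pow(-3055626, -1) = Rational(-1, 3055626)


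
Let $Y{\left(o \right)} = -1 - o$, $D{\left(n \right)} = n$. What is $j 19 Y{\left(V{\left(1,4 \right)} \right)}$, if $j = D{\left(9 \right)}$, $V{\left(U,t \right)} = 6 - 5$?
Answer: $-342$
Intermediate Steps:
$V{\left(U,t \right)} = 1$
$j = 9$
$j 19 Y{\left(V{\left(1,4 \right)} \right)} = 9 \cdot 19 \left(-1 - 1\right) = 171 \left(-1 - 1\right) = 171 \left(-2\right) = -342$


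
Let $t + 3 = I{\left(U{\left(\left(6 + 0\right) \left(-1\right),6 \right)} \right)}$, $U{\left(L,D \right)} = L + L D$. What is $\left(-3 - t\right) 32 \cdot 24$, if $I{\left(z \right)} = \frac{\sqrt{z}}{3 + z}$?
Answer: $\frac{256 i \sqrt{42}}{13} \approx 127.62 i$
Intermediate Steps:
$U{\left(L,D \right)} = L + D L$
$I{\left(z \right)} = \frac{\sqrt{z}}{3 + z}$
$t = -3 - \frac{i \sqrt{42}}{39}$ ($t = -3 + \frac{\sqrt{\left(6 + 0\right) \left(-1\right) \left(1 + 6\right)}}{3 + \left(6 + 0\right) \left(-1\right) \left(1 + 6\right)} = -3 + \frac{\sqrt{6 \left(-1\right) 7}}{3 + 6 \left(-1\right) 7} = -3 + \frac{\sqrt{\left(-6\right) 7}}{3 - 42} = -3 + \frac{\sqrt{-42}}{3 - 42} = -3 + \frac{i \sqrt{42}}{-39} = -3 + i \sqrt{42} \left(- \frac{1}{39}\right) = -3 - \frac{i \sqrt{42}}{39} \approx -3.0 - 0.16617 i$)
$\left(-3 - t\right) 32 \cdot 24 = \left(-3 - \left(-3 - \frac{i \sqrt{42}}{39}\right)\right) 32 \cdot 24 = \left(-3 + \left(3 + \frac{i \sqrt{42}}{39}\right)\right) 32 \cdot 24 = \frac{i \sqrt{42}}{39} \cdot 32 \cdot 24 = \frac{32 i \sqrt{42}}{39} \cdot 24 = \frac{256 i \sqrt{42}}{13}$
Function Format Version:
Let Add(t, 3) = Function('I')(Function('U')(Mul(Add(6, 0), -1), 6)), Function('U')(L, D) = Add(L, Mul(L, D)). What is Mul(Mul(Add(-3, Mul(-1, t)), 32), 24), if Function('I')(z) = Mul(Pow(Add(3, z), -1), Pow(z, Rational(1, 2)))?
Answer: Mul(Rational(256, 13), I, Pow(42, Rational(1, 2))) ≈ Mul(127.62, I)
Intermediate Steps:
Function('U')(L, D) = Add(L, Mul(D, L))
Function('I')(z) = Mul(Pow(z, Rational(1, 2)), Pow(Add(3, z), -1))
t = Add(-3, Mul(Rational(-1, 39), I, Pow(42, Rational(1, 2)))) (t = Add(-3, Mul(Pow(Mul(Mul(Add(6, 0), -1), Add(1, 6)), Rational(1, 2)), Pow(Add(3, Mul(Mul(Add(6, 0), -1), Add(1, 6))), -1))) = Add(-3, Mul(Pow(Mul(Mul(6, -1), 7), Rational(1, 2)), Pow(Add(3, Mul(Mul(6, -1), 7)), -1))) = Add(-3, Mul(Pow(Mul(-6, 7), Rational(1, 2)), Pow(Add(3, Mul(-6, 7)), -1))) = Add(-3, Mul(Pow(-42, Rational(1, 2)), Pow(Add(3, -42), -1))) = Add(-3, Mul(Mul(I, Pow(42, Rational(1, 2))), Pow(-39, -1))) = Add(-3, Mul(Mul(I, Pow(42, Rational(1, 2))), Rational(-1, 39))) = Add(-3, Mul(Rational(-1, 39), I, Pow(42, Rational(1, 2)))) ≈ Add(-3.0000, Mul(-0.16617, I)))
Mul(Mul(Add(-3, Mul(-1, t)), 32), 24) = Mul(Mul(Add(-3, Mul(-1, Add(-3, Mul(Rational(-1, 39), I, Pow(42, Rational(1, 2)))))), 32), 24) = Mul(Mul(Add(-3, Add(3, Mul(Rational(1, 39), I, Pow(42, Rational(1, 2))))), 32), 24) = Mul(Mul(Mul(Rational(1, 39), I, Pow(42, Rational(1, 2))), 32), 24) = Mul(Mul(Rational(32, 39), I, Pow(42, Rational(1, 2))), 24) = Mul(Rational(256, 13), I, Pow(42, Rational(1, 2)))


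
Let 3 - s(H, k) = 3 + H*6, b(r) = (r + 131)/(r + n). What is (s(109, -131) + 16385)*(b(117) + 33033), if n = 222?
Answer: 176162580985/339 ≈ 5.1965e+8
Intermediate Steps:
b(r) = (131 + r)/(222 + r) (b(r) = (r + 131)/(r + 222) = (131 + r)/(222 + r))
s(H, k) = -6*H (s(H, k) = 3 - (3 + H*6) = 3 - (3 + 6*H) = 3 + (-3 - 6*H) = -6*H)
(s(109, -131) + 16385)*(b(117) + 33033) = (-6*109 + 16385)*((131 + 117)/(222 + 117) + 33033) = (-654 + 16385)*(248/339 + 33033) = 15731*((1/339)*248 + 33033) = 15731*(248/339 + 33033) = 15731*(11198435/339) = 176162580985/339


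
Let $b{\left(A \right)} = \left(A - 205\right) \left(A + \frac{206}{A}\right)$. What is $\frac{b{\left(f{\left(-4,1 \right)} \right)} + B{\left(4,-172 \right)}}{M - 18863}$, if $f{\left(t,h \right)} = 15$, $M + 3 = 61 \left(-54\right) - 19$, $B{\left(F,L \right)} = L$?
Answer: $\frac{16894}{66537} \approx 0.2539$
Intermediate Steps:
$M = -3316$ ($M = -3 + \left(61 \left(-54\right) - 19\right) = -3 - 3313 = -3316$)
$b{\left(A \right)} = \left(-205 + A\right) \left(A + \frac{206}{A}\right)$
$\frac{b{\left(f{\left(-4,1 \right)} \right)} + B{\left(4,-172 \right)}}{M - 18863} = \frac{\left(206 + 15^{2} - \frac{42230}{15} - 3075\right) - 172}{-3316 - 18863} = \frac{\left(206 + 225 - \frac{8446}{3} - 3075\right) - 172}{-22179} = \left(\left(206 + 225 - \frac{8446}{3} - 3075\right) - 172\right) \left(- \frac{1}{22179}\right) = \left(- \frac{16378}{3} - 172\right) \left(- \frac{1}{22179}\right) = \left(- \frac{16894}{3}\right) \left(- \frac{1}{22179}\right) = \frac{16894}{66537}$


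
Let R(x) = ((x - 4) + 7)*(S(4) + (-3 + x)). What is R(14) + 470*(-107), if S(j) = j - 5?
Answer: -50120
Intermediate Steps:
S(j) = -5 + j
R(x) = (-4 + x)*(3 + x) (R(x) = ((x - 4) + 7)*((-5 + 4) + (-3 + x)) = ((-4 + x) + 7)*(-1 + (-3 + x)) = (3 + x)*(-4 + x) = (-4 + x)*(3 + x))
R(14) + 470*(-107) = (-12 + 14**2 - 1*14) + 470*(-107) = (-12 + 196 - 14) - 50290 = 170 - 50290 = -50120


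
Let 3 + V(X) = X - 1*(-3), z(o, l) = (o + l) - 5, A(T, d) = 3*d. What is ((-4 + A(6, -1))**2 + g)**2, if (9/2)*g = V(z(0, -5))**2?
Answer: 410881/81 ≈ 5072.6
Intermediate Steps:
z(o, l) = -5 + l + o (z(o, l) = (l + o) - 5 = -5 + l + o)
V(X) = X (V(X) = -3 + (X - 1*(-3)) = -3 + (X + 3) = -3 + (3 + X) = X)
g = 200/9 (g = 2*(-5 - 5 + 0)**2/9 = (2/9)*(-10)**2 = (2/9)*100 = 200/9 ≈ 22.222)
((-4 + A(6, -1))**2 + g)**2 = ((-4 + 3*(-1))**2 + 200/9)**2 = ((-4 - 3)**2 + 200/9)**2 = ((-7)**2 + 200/9)**2 = (49 + 200/9)**2 = (641/9)**2 = 410881/81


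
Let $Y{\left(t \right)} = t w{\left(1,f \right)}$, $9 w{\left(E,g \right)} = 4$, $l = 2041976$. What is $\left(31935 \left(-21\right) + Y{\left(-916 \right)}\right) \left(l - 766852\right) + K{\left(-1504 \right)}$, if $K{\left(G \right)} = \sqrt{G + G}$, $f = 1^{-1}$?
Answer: $- \frac{7700957107996}{9} + 8 i \sqrt{47} \approx -8.5566 \cdot 10^{11} + 54.845 i$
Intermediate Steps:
$f = 1$
$w{\left(E,g \right)} = \frac{4}{9}$ ($w{\left(E,g \right)} = \frac{1}{9} \cdot 4 = \frac{4}{9}$)
$Y{\left(t \right)} = \frac{4 t}{9}$ ($Y{\left(t \right)} = t \frac{4}{9} = \frac{4 t}{9}$)
$K{\left(G \right)} = \sqrt{2} \sqrt{G}$ ($K{\left(G \right)} = \sqrt{2 G} = \sqrt{2} \sqrt{G}$)
$\left(31935 \left(-21\right) + Y{\left(-916 \right)}\right) \left(l - 766852\right) + K{\left(-1504 \right)} = \left(31935 \left(-21\right) + \frac{4}{9} \left(-916\right)\right) \left(2041976 - 766852\right) + \sqrt{2} \sqrt{-1504} = \left(-670635 - \frac{3664}{9}\right) 1275124 + \sqrt{2} \cdot 4 i \sqrt{94} = \left(- \frac{6039379}{9}\right) 1275124 + 8 i \sqrt{47} = - \frac{7700957107996}{9} + 8 i \sqrt{47}$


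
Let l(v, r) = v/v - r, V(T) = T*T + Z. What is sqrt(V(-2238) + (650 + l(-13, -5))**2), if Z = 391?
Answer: sqrt(5439371) ≈ 2332.2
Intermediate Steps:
V(T) = 391 + T**2 (V(T) = T*T + 391 = T**2 + 391 = 391 + T**2)
l(v, r) = 1 - r
sqrt(V(-2238) + (650 + l(-13, -5))**2) = sqrt((391 + (-2238)**2) + (650 + (1 - 1*(-5)))**2) = sqrt((391 + 5008644) + (650 + (1 + 5))**2) = sqrt(5009035 + (650 + 6)**2) = sqrt(5009035 + 656**2) = sqrt(5009035 + 430336) = sqrt(5439371)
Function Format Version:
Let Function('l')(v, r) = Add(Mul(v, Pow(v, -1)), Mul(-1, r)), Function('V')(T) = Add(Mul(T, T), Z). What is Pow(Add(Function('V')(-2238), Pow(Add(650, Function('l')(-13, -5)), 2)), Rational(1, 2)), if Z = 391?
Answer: Pow(5439371, Rational(1, 2)) ≈ 2332.2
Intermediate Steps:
Function('V')(T) = Add(391, Pow(T, 2)) (Function('V')(T) = Add(Mul(T, T), 391) = Add(Pow(T, 2), 391) = Add(391, Pow(T, 2)))
Function('l')(v, r) = Add(1, Mul(-1, r))
Pow(Add(Function('V')(-2238), Pow(Add(650, Function('l')(-13, -5)), 2)), Rational(1, 2)) = Pow(Add(Add(391, Pow(-2238, 2)), Pow(Add(650, Add(1, Mul(-1, -5))), 2)), Rational(1, 2)) = Pow(Add(Add(391, 5008644), Pow(Add(650, Add(1, 5)), 2)), Rational(1, 2)) = Pow(Add(5009035, Pow(Add(650, 6), 2)), Rational(1, 2)) = Pow(Add(5009035, Pow(656, 2)), Rational(1, 2)) = Pow(Add(5009035, 430336), Rational(1, 2)) = Pow(5439371, Rational(1, 2))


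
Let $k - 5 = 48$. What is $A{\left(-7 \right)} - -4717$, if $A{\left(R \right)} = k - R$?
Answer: $4777$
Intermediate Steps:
$k = 53$ ($k = 5 + 48 = 53$)
$A{\left(R \right)} = 53 - R$
$A{\left(-7 \right)} - -4717 = \left(53 - -7\right) - -4717 = \left(53 + 7\right) + 4717 = 60 + 4717 = 4777$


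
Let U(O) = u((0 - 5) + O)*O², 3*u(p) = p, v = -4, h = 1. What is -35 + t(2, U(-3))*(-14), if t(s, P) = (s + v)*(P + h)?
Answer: -679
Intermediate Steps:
u(p) = p/3
U(O) = O²*(-5/3 + O/3) (U(O) = (((0 - 5) + O)/3)*O² = ((-5 + O)/3)*O² = (-5/3 + O/3)*O² = O²*(-5/3 + O/3))
t(s, P) = (1 + P)*(-4 + s) (t(s, P) = (s - 4)*(P + 1) = (-4 + s)*(1 + P) = (1 + P)*(-4 + s))
-35 + t(2, U(-3))*(-14) = -35 + (-4 + 2 - 4*(-3)²*(-5 - 3)/3 + ((⅓)*(-3)²*(-5 - 3))*2)*(-14) = -35 + (-4 + 2 - 4*9*(-8)/3 + ((⅓)*9*(-8))*2)*(-14) = -35 + (-4 + 2 - 4*(-24) - 24*2)*(-14) = -35 + (-4 + 2 + 96 - 48)*(-14) = -35 + 46*(-14) = -35 - 644 = -679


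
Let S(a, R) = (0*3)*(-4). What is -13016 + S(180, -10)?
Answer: -13016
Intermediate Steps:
S(a, R) = 0 (S(a, R) = 0*(-4) = 0)
-13016 + S(180, -10) = -13016 + 0 = -13016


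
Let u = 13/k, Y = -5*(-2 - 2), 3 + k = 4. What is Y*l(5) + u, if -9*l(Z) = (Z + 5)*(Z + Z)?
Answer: -1883/9 ≈ -209.22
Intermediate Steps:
k = 1 (k = -3 + 4 = 1)
l(Z) = -2*Z*(5 + Z)/9 (l(Z) = -(Z + 5)*(Z + Z)/9 = -(5 + Z)*2*Z/9 = -2*Z*(5 + Z)/9)
Y = 20 (Y = -5*(-4) = 20)
u = 13 (u = 13/1 = 13*1 = 13)
Y*l(5) + u = 20*(-2/9*5*(5 + 5)) + 13 = 20*(-2/9*5*10) + 13 = 20*(-100/9) + 13 = -2000/9 + 13 = -1883/9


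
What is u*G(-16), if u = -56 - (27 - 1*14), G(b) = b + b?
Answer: 2208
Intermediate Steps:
G(b) = 2*b
u = -69 (u = -56 - (27 - 14) = -56 - 1*13 = -56 - 13 = -69)
u*G(-16) = -138*(-16) = -69*(-32) = 2208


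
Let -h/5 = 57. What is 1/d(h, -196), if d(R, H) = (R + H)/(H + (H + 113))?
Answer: 279/481 ≈ 0.58004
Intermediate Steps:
h = -285 (h = -5*57 = -285)
d(R, H) = (H + R)/(113 + 2*H) (d(R, H) = (H + R)/(H + (113 + H)) = (H + R)/(113 + 2*H))
1/d(h, -196) = 1/((-196 - 285)/(113 + 2*(-196))) = 1/(-481/(113 - 392)) = 1/(-481/(-279)) = 1/(-1/279*(-481)) = 1/(481/279) = 279/481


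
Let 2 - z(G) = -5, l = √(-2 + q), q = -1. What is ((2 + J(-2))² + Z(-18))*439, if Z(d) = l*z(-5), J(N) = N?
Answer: 3073*I*√3 ≈ 5322.6*I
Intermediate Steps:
l = I*√3 (l = √(-2 - 1) = √(-3) = I*√3 ≈ 1.732*I)
z(G) = 7 (z(G) = 2 - 1*(-5) = 2 + 5 = 7)
Z(d) = 7*I*√3 (Z(d) = (I*√3)*7 = 7*I*√3)
((2 + J(-2))² + Z(-18))*439 = ((2 - 2)² + 7*I*√3)*439 = (0² + 7*I*√3)*439 = (0 + 7*I*√3)*439 = (7*I*√3)*439 = 3073*I*√3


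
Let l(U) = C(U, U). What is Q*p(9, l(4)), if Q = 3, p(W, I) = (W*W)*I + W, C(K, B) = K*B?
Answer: 3915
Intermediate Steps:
C(K, B) = B*K
l(U) = U**2 (l(U) = U*U = U**2)
p(W, I) = W + I*W**2 (p(W, I) = W**2*I + W = I*W**2 + W = W + I*W**2)
Q*p(9, l(4)) = 3*(9*(1 + 4**2*9)) = 3*(9*(1 + 16*9)) = 3*(9*(1 + 144)) = 3*(9*145) = 3*1305 = 3915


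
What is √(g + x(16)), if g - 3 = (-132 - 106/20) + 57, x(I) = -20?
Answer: I*√9730/10 ≈ 9.8641*I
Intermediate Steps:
g = -773/10 (g = 3 + ((-132 - 106/20) + 57) = 3 + ((-132 - 106*1/20) + 57) = 3 + ((-132 - 53/10) + 57) = 3 + (-1373/10 + 57) = 3 - 803/10 = -773/10 ≈ -77.300)
√(g + x(16)) = √(-773/10 - 20) = √(-973/10) = I*√9730/10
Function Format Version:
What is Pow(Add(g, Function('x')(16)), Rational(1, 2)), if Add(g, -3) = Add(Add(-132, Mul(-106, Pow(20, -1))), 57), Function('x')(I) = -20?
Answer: Mul(Rational(1, 10), I, Pow(9730, Rational(1, 2))) ≈ Mul(9.8641, I)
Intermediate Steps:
g = Rational(-773, 10) (g = Add(3, Add(Add(-132, Mul(-106, Pow(20, -1))), 57)) = Add(3, Add(Add(-132, Mul(-106, Rational(1, 20))), 57)) = Add(3, Add(Add(-132, Rational(-53, 10)), 57)) = Add(3, Add(Rational(-1373, 10), 57)) = Add(3, Rational(-803, 10)) = Rational(-773, 10) ≈ -77.300)
Pow(Add(g, Function('x')(16)), Rational(1, 2)) = Pow(Add(Rational(-773, 10), -20), Rational(1, 2)) = Pow(Rational(-973, 10), Rational(1, 2)) = Mul(Rational(1, 10), I, Pow(9730, Rational(1, 2)))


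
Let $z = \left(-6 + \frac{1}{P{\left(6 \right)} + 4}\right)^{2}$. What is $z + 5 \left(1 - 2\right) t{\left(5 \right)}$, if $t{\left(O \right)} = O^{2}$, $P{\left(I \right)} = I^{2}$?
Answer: $- \frac{142879}{1600} \approx -89.299$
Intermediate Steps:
$z = \frac{57121}{1600}$ ($z = \left(-6 + \frac{1}{6^{2} + 4}\right)^{2} = \left(-6 + \frac{1}{36 + 4}\right)^{2} = \left(-6 + \frac{1}{40}\right)^{2} = \left(- \frac{239}{40}\right)^{2} = \frac{57121}{1600} \approx 35.701$)
$z + 5 \left(1 - 2\right) t{\left(5 \right)} = \frac{57121}{1600} + 5 \left(1 - 2\right) 5^{2} = \frac{57121}{1600} + 5 \left(-1\right) 25 = \frac{57121}{1600} - 125 = - \frac{142879}{1600}$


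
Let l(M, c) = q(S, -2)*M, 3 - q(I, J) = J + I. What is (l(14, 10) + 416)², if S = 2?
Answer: 209764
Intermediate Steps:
q(I, J) = 3 - I - J (q(I, J) = 3 - (J + I) = 3 - (I + J) = 3 + (-I - J) = 3 - I - J)
l(M, c) = 3*M (l(M, c) = (3 - 1*2 - 1*(-2))*M = (3 - 2 + 2)*M = 3*M)
(l(14, 10) + 416)² = (3*14 + 416)² = (42 + 416)² = 458² = 209764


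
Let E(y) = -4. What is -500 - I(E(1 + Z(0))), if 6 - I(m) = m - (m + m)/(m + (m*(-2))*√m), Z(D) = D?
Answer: -8672/17 - 8*I/17 ≈ -510.12 - 0.47059*I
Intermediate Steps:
I(m) = 6 - m + 2*m/(m - 2*m^(3/2)) (I(m) = 6 - (m - (m + m)/(m + (m*(-2))*√m)) = 6 - (m - 2*m/(m + (-2*m)*√m)) = 6 - (m - 2*m/(m - 2*m^(3/2))) = 6 + (-m + 2*m/(m - 2*m^(3/2))) = 6 - m + 2*m/(m - 2*m^(3/2)))
-500 - I(E(1 + Z(0))) = -500 - ((-4)² - 8*(-4) - 64*I + 12*(-4)^(3/2))/(-1*(-4) + 2*(-4)^(3/2)) = -500 - (16 + 32 - 64*I + 12*(-8*I))/(4 + 2*(-8*I)) = -500 - (16 + 32 - 64*I - 96*I)/(4 - 16*I) = -500 - (4 + 16*I)/272*(48 - 160*I) = -500 - (4 + 16*I)*(48 - 160*I)/272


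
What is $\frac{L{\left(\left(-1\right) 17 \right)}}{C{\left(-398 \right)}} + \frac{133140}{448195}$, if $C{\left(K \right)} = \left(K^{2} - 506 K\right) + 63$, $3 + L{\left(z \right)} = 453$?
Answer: $\frac{1924511298}{6451408469} \approx 0.29831$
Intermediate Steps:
$L{\left(z \right)} = 450$ ($L{\left(z \right)} = -3 + 453 = 450$)
$C{\left(K \right)} = 63 + K^{2} - 506 K$
$\frac{L{\left(\left(-1\right) 17 \right)}}{C{\left(-398 \right)}} + \frac{133140}{448195} = \frac{450}{63 + \left(-398\right)^{2} - -201388} + \frac{133140}{448195} = \frac{450}{63 + 158404 + 201388} + 133140 \cdot \frac{1}{448195} = \frac{450}{359855} + \frac{26628}{89639} = 450 \cdot \frac{1}{359855} + \frac{26628}{89639} = \frac{90}{71971} + \frac{26628}{89639} = \frac{1924511298}{6451408469}$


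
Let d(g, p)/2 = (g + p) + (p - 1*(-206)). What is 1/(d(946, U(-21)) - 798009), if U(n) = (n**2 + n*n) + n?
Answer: -1/792261 ≈ -1.2622e-6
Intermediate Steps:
U(n) = n + 2*n**2 (U(n) = (n**2 + n**2) + n = 2*n**2 + n = n + 2*n**2)
d(g, p) = 412 + 2*g + 4*p (d(g, p) = 2*((g + p) + (p - 1*(-206))) = 2*((g + p) + (p + 206)) = 2*((g + p) + (206 + p)) = 2*(206 + g + 2*p) = 412 + 2*g + 4*p)
1/(d(946, U(-21)) - 798009) = 1/((412 + 2*946 + 4*(-21*(1 + 2*(-21)))) - 798009) = 1/((412 + 1892 + 4*(-21*(1 - 42))) - 798009) = 1/((412 + 1892 + 4*(-21*(-41))) - 798009) = 1/((412 + 1892 + 4*861) - 798009) = 1/((412 + 1892 + 3444) - 798009) = 1/(5748 - 798009) = 1/(-792261) = -1/792261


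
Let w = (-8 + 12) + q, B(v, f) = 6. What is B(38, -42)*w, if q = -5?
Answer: -6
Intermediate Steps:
w = -1 (w = (-8 + 12) - 5 = 4 - 5 = -1)
B(38, -42)*w = 6*(-1) = -6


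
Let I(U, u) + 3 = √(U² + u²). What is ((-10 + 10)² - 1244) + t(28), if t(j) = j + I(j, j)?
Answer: -1219 + 28*√2 ≈ -1179.4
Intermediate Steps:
I(U, u) = -3 + √(U² + u²)
t(j) = -3 + j + √2*√(j²) (t(j) = j + (-3 + √(j² + j²)) = j + (-3 + √(2*j²)) = j + (-3 + √2*√(j²)) = -3 + j + √2*√(j²))
((-10 + 10)² - 1244) + t(28) = ((-10 + 10)² - 1244) + (-3 + 28 + √2*√(28²)) = (0² - 1244) + (-3 + 28 + √2*√784) = (0 - 1244) + (-3 + 28 + √2*28) = -1244 + (-3 + 28 + 28*√2) = -1244 + (25 + 28*√2) = -1219 + 28*√2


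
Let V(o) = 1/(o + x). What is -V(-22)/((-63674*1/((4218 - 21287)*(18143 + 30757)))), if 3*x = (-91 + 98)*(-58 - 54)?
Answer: 1926171/41633 ≈ 46.266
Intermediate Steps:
x = -784/3 (x = ((-91 + 98)*(-58 - 54))/3 = (7*(-112))/3 = (1/3)*(-784) = -784/3 ≈ -261.33)
V(o) = 1/(-784/3 + o) (V(o) = 1/(o - 784/3) = 1/(-784/3 + o))
-V(-22)/((-63674*1/((4218 - 21287)*(18143 + 30757)))) = -3/(-784 + 3*(-22))/((-63674*1/((4218 - 21287)*(18143 + 30757)))) = -3/(-784 - 66)/((-63674/(48900*(-17069)))) = -3/(-850)/((-63674/(-834674100))) = -3*(-1/850)/((-63674*(-1/834674100))) = -(-3)/(850*2449/32102850) = -(-3)*32102850/(850*2449) = -1*(-1926171/41633) = 1926171/41633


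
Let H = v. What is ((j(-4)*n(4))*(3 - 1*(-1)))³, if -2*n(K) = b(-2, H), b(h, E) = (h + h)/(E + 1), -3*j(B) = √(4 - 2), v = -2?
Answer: 1024*√2/27 ≈ 53.635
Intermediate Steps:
H = -2
j(B) = -√2/3 (j(B) = -√(4 - 2)/3 = -√2/3)
b(h, E) = 2*h/(1 + E) (b(h, E) = (2*h)/(1 + E) = 2*h/(1 + E))
n(K) = -2 (n(K) = -(-2)/(1 - 2) = -(-2)/(-1) = -(-2)*(-1) = -½*4 = -2)
((j(-4)*n(4))*(3 - 1*(-1)))³ = ((-√2/3*(-2))*(3 - 1*(-1)))³ = ((2*√2/3)*(3 + 1))³ = ((2*√2/3)*4)³ = (8*√2/3)³ = 1024*√2/27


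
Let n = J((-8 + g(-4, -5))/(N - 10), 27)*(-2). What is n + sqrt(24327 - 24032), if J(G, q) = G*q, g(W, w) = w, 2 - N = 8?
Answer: -351/8 + sqrt(295) ≈ -26.699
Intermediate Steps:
N = -6 (N = 2 - 1*8 = 2 - 8 = -6)
n = -351/8 (n = (((-8 - 5)/(-6 - 10))*27)*(-2) = (-13/(-16)*27)*(-2) = (-13*(-1/16)*27)*(-2) = ((13/16)*27)*(-2) = (351/16)*(-2) = -351/8 ≈ -43.875)
n + sqrt(24327 - 24032) = -351/8 + sqrt(24327 - 24032) = -351/8 + sqrt(295)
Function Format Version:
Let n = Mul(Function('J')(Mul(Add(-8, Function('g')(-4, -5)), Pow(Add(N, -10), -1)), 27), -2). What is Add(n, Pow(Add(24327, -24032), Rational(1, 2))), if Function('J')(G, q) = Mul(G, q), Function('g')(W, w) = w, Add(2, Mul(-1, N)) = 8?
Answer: Add(Rational(-351, 8), Pow(295, Rational(1, 2))) ≈ -26.699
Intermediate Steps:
N = -6 (N = Add(2, Mul(-1, 8)) = Add(2, -8) = -6)
n = Rational(-351, 8) (n = Mul(Mul(Mul(Add(-8, -5), Pow(Add(-6, -10), -1)), 27), -2) = Mul(Mul(Mul(-13, Pow(-16, -1)), 27), -2) = Mul(Mul(Mul(-13, Rational(-1, 16)), 27), -2) = Mul(Mul(Rational(13, 16), 27), -2) = Mul(Rational(351, 16), -2) = Rational(-351, 8) ≈ -43.875)
Add(n, Pow(Add(24327, -24032), Rational(1, 2))) = Add(Rational(-351, 8), Pow(Add(24327, -24032), Rational(1, 2))) = Add(Rational(-351, 8), Pow(295, Rational(1, 2)))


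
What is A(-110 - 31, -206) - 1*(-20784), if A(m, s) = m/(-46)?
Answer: 956205/46 ≈ 20787.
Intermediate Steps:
A(m, s) = -m/46 (A(m, s) = m*(-1/46) = -m/46)
A(-110 - 31, -206) - 1*(-20784) = -(-110 - 31)/46 - 1*(-20784) = -1/46*(-141) + 20784 = 141/46 + 20784 = 956205/46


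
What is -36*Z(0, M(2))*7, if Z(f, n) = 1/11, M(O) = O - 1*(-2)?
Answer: -252/11 ≈ -22.909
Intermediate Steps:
M(O) = 2 + O (M(O) = O + 2 = 2 + O)
Z(f, n) = 1/11
-36*Z(0, M(2))*7 = -36*1/11*7 = -36/11*7 = -252/11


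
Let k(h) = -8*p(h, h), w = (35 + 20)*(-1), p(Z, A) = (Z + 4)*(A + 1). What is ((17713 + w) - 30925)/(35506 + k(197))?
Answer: 13267/282878 ≈ 0.046900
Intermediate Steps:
p(Z, A) = (1 + A)*(4 + Z) (p(Z, A) = (4 + Z)*(1 + A) = (1 + A)*(4 + Z))
w = -55 (w = 55*(-1) = -55)
k(h) = -32 - 40*h - 8*h**2 (k(h) = -8*(4 + h + 4*h + h*h) = -8*(4 + h + 4*h + h**2) = -8*(4 + h**2 + 5*h) = -32 - 40*h - 8*h**2)
((17713 + w) - 30925)/(35506 + k(197)) = ((17713 - 55) - 30925)/(35506 + (-32 - 40*197 - 8*197**2)) = (17658 - 30925)/(35506 + (-32 - 7880 - 8*38809)) = -13267/(35506 + (-32 - 7880 - 310472)) = -13267/(35506 - 318384) = -13267/(-282878) = -13267*(-1/282878) = 13267/282878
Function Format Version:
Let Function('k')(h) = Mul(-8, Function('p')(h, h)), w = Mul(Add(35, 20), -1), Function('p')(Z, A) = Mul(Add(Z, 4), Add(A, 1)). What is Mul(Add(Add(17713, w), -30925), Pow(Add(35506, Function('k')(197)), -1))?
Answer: Rational(13267, 282878) ≈ 0.046900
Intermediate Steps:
Function('p')(Z, A) = Mul(Add(1, A), Add(4, Z)) (Function('p')(Z, A) = Mul(Add(4, Z), Add(1, A)) = Mul(Add(1, A), Add(4, Z)))
w = -55 (w = Mul(55, -1) = -55)
Function('k')(h) = Add(-32, Mul(-40, h), Mul(-8, Pow(h, 2))) (Function('k')(h) = Mul(-8, Add(4, h, Mul(4, h), Mul(h, h))) = Mul(-8, Add(4, h, Mul(4, h), Pow(h, 2))) = Mul(-8, Add(4, Pow(h, 2), Mul(5, h))) = Add(-32, Mul(-40, h), Mul(-8, Pow(h, 2))))
Mul(Add(Add(17713, w), -30925), Pow(Add(35506, Function('k')(197)), -1)) = Mul(Add(Add(17713, -55), -30925), Pow(Add(35506, Add(-32, Mul(-40, 197), Mul(-8, Pow(197, 2)))), -1)) = Mul(Add(17658, -30925), Pow(Add(35506, Add(-32, -7880, Mul(-8, 38809))), -1)) = Mul(-13267, Pow(Add(35506, Add(-32, -7880, -310472)), -1)) = Mul(-13267, Pow(Add(35506, -318384), -1)) = Mul(-13267, Pow(-282878, -1)) = Mul(-13267, Rational(-1, 282878)) = Rational(13267, 282878)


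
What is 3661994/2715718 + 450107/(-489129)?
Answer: 284411890700/664168214811 ≈ 0.42822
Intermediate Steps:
3661994/2715718 + 450107/(-489129) = 3661994*(1/2715718) + 450107*(-1/489129) = 1830997/1357859 - 450107/489129 = 284411890700/664168214811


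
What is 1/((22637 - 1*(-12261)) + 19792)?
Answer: 1/54690 ≈ 1.8285e-5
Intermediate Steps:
1/((22637 - 1*(-12261)) + 19792) = 1/((22637 + 12261) + 19792) = 1/(34898 + 19792) = 1/54690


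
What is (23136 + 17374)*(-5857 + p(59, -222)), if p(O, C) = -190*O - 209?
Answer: -699850760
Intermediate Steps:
p(O, C) = -209 - 190*O
(23136 + 17374)*(-5857 + p(59, -222)) = (23136 + 17374)*(-5857 + (-209 - 190*59)) = 40510*(-5857 + (-209 - 11210)) = 40510*(-5857 - 11419) = 40510*(-17276) = -699850760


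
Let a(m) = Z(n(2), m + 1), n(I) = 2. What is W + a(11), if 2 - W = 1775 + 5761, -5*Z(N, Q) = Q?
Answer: -37682/5 ≈ -7536.4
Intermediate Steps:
Z(N, Q) = -Q/5
a(m) = -⅕ - m/5 (a(m) = -(m + 1)/5 = -(1 + m)/5 = -⅕ - m/5)
W = -7534 (W = 2 - (1775 + 5761) = 2 - 1*7536 = 2 - 7536 = -7534)
W + a(11) = -7534 + (-⅕ - ⅕*11) = -7534 + (-⅕ - 11/5) = -7534 - 12/5 = -37682/5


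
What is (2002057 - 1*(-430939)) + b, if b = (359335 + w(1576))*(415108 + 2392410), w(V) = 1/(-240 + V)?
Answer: 673906399639127/668 ≈ 1.0088e+12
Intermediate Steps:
b = 673904774397799/668 (b = (359335 + 1/(-240 + 1576))*(415108 + 2392410) = (359335 + 1/1336)*2807518 = (480071561/1336)*2807518 = 673904774397799/668 ≈ 1.0088e+12)
(2002057 - 1*(-430939)) + b = (2002057 - 1*(-430939)) + 673904774397799/668 = (2002057 + 430939) + 673904774397799/668 = 2432996 + 673904774397799/668 = 673906399639127/668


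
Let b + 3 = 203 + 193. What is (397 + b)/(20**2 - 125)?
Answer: 158/55 ≈ 2.8727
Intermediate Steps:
b = 393 (b = -3 + (203 + 193) = -3 + 396 = 393)
(397 + b)/(20**2 - 125) = (397 + 393)/(20**2 - 125) = 790/(400 - 125) = 790/275 = 790*(1/275) = 158/55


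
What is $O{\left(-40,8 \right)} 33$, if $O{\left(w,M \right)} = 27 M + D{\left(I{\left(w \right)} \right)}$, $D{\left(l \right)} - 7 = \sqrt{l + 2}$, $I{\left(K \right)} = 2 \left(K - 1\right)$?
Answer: $7359 + 132 i \sqrt{5} \approx 7359.0 + 295.16 i$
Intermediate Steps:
$I{\left(K \right)} = -2 + 2 K$ ($I{\left(K \right)} = 2 \left(-1 + K\right) = -2 + 2 K$)
$D{\left(l \right)} = 7 + \sqrt{2 + l}$ ($D{\left(l \right)} = 7 + \sqrt{l + 2} = 7 + \sqrt{2 + l}$)
$O{\left(w,M \right)} = 7 + 27 M + \sqrt{2} \sqrt{w}$ ($O{\left(w,M \right)} = 27 M + \left(7 + \sqrt{2 + \left(-2 + 2 w\right)}\right) = 27 M + \left(7 + \sqrt{2 w}\right) = 27 M + \left(7 + \sqrt{2} \sqrt{w}\right) = 7 + 27 M + \sqrt{2} \sqrt{w}$)
$O{\left(-40,8 \right)} 33 = \left(7 + 27 \cdot 8 + \sqrt{2} \sqrt{-40}\right) 33 = \left(7 + 216 + \sqrt{2} \cdot 2 i \sqrt{10}\right) 33 = \left(7 + 216 + 4 i \sqrt{5}\right) 33 = \left(223 + 4 i \sqrt{5}\right) 33 = 7359 + 132 i \sqrt{5}$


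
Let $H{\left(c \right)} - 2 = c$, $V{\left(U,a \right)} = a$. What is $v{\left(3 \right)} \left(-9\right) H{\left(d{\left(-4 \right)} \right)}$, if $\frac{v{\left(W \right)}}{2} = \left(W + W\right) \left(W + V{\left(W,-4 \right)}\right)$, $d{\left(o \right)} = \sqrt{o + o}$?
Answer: $216 + 216 i \sqrt{2} \approx 216.0 + 305.47 i$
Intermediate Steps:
$d{\left(o \right)} = \sqrt{2} \sqrt{o}$ ($d{\left(o \right)} = \sqrt{2 o} = \sqrt{2} \sqrt{o}$)
$v{\left(W \right)} = 4 W \left(-4 + W\right)$ ($v{\left(W \right)} = 2 \left(W + W\right) \left(W - 4\right) = 2 \cdot 2 W \left(-4 + W\right) = 4 W \left(-4 + W\right)$)
$H{\left(c \right)} = 2 + c$
$v{\left(3 \right)} \left(-9\right) H{\left(d{\left(-4 \right)} \right)} = 4 \cdot 3 \left(-4 + 3\right) \left(-9\right) \left(2 + \sqrt{2} \sqrt{-4}\right) = 4 \cdot 3 \left(-1\right) \left(-9\right) \left(2 + \sqrt{2} \cdot 2 i\right) = \left(-12\right) \left(-9\right) \left(2 + 2 i \sqrt{2}\right) = 108 \left(2 + 2 i \sqrt{2}\right) = 216 + 216 i \sqrt{2}$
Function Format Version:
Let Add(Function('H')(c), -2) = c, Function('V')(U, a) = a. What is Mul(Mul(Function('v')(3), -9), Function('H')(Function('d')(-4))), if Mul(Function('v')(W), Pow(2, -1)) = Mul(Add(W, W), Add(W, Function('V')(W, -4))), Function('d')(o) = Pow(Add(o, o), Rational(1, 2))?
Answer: Add(216, Mul(216, I, Pow(2, Rational(1, 2)))) ≈ Add(216.00, Mul(305.47, I))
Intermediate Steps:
Function('d')(o) = Mul(Pow(2, Rational(1, 2)), Pow(o, Rational(1, 2))) (Function('d')(o) = Pow(Mul(2, o), Rational(1, 2)) = Mul(Pow(2, Rational(1, 2)), Pow(o, Rational(1, 2))))
Function('v')(W) = Mul(4, W, Add(-4, W)) (Function('v')(W) = Mul(2, Mul(Add(W, W), Add(W, -4))) = Mul(2, Mul(Mul(2, W), Add(-4, W))) = Mul(2, Mul(2, W, Add(-4, W))) = Mul(4, W, Add(-4, W)))
Function('H')(c) = Add(2, c)
Mul(Mul(Function('v')(3), -9), Function('H')(Function('d')(-4))) = Mul(Mul(Mul(4, 3, Add(-4, 3)), -9), Add(2, Mul(Pow(2, Rational(1, 2)), Pow(-4, Rational(1, 2))))) = Mul(Mul(Mul(4, 3, -1), -9), Add(2, Mul(Pow(2, Rational(1, 2)), Mul(2, I)))) = Mul(Mul(-12, -9), Add(2, Mul(2, I, Pow(2, Rational(1, 2))))) = Mul(108, Add(2, Mul(2, I, Pow(2, Rational(1, 2))))) = Add(216, Mul(216, I, Pow(2, Rational(1, 2))))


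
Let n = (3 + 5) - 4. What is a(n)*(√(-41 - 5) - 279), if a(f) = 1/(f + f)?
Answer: -279/8 + I*√46/8 ≈ -34.875 + 0.84779*I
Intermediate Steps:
n = 4 (n = 8 - 4 = 4)
a(f) = 1/(2*f)
a(n)*(√(-41 - 5) - 279) = ((½)/4)*(√(-41 - 5) - 279) = ((½)*(¼))*(√(-46) - 279) = (I*√46 - 279)/8 = (-279 + I*√46)/8 = -279/8 + I*√46/8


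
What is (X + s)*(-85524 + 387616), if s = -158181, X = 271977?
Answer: 34376861232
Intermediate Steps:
(X + s)*(-85524 + 387616) = (271977 - 158181)*(-85524 + 387616) = 113796*302092 = 34376861232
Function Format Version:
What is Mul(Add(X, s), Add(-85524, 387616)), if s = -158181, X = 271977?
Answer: 34376861232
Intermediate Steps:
Mul(Add(X, s), Add(-85524, 387616)) = Mul(Add(271977, -158181), Add(-85524, 387616)) = Mul(113796, 302092) = 34376861232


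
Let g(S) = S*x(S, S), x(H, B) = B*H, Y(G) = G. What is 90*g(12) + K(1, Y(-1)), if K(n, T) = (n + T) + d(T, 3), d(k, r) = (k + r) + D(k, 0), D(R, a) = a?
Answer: 155522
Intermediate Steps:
d(k, r) = k + r (d(k, r) = (k + r) + 0 = k + r)
K(n, T) = 3 + n + 2*T (K(n, T) = (n + T) + (T + 3) = (T + n) + (3 + T) = 3 + n + 2*T)
g(S) = S³ (g(S) = S*(S*S) = S*S² = S³)
90*g(12) + K(1, Y(-1)) = 90*12³ + (3 + 1 + 2*(-1)) = 90*1728 + (3 + 1 - 2) = 155520 + 2 = 155522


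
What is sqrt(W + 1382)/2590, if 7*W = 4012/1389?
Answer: sqrt(130688768154)/25182570 ≈ 0.014356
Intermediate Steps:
W = 4012/9723 (W = (4012/1389)/7 = (4012*(1/1389))/7 = (1/7)*(4012/1389) = 4012/9723 ≈ 0.41263)
sqrt(W + 1382)/2590 = sqrt(4012/9723 + 1382)/2590 = sqrt(13441198/9723)*(1/2590) = (sqrt(130688768154)/9723)*(1/2590) = sqrt(130688768154)/25182570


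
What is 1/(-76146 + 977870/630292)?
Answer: -315146/23996618381 ≈ -1.3133e-5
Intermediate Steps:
1/(-76146 + 977870/630292) = 1/(-76146 + 977870*(1/630292)) = 1/(-76146 + 488935/315146) = 1/(-23996618381/315146) = -315146/23996618381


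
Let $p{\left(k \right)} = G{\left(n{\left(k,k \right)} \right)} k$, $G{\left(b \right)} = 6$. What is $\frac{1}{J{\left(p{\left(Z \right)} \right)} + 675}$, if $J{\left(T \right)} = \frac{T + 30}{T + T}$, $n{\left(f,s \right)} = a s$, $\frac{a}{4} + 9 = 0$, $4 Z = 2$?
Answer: $\frac{2}{1361} \approx 0.0014695$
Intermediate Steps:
$Z = \frac{1}{2}$ ($Z = \frac{1}{4} \cdot 2 = \frac{1}{2} \approx 0.5$)
$a = -36$ ($a = -36 + 4 \cdot 0 = -36 + 0 = -36$)
$n{\left(f,s \right)} = - 36 s$
$p{\left(k \right)} = 6 k$
$J{\left(T \right)} = \frac{30 + T}{2 T}$
$\frac{1}{J{\left(p{\left(Z \right)} \right)} + 675} = \frac{1}{\frac{30 + 6 \cdot \frac{1}{2}}{2 \cdot 6 \cdot \frac{1}{2}} + 675} = \frac{1}{\frac{30 + 3}{2 \cdot 3} + 675} = \frac{1}{\frac{1}{2} \cdot \frac{1}{3} \cdot 33 + 675} = \frac{1}{\frac{11}{2} + 675} = \frac{1}{\frac{1361}{2}} = \frac{2}{1361}$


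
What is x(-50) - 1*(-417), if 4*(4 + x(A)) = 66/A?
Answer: 41267/100 ≈ 412.67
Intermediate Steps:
x(A) = -4 + 33/(2*A) (x(A) = -4 + (66/A)/4 = -4 + 33/(2*A))
x(-50) - 1*(-417) = (-4 + (33/2)/(-50)) - 1*(-417) = (-4 + (33/2)*(-1/50)) + 417 = (-4 - 33/100) + 417 = -433/100 + 417 = 41267/100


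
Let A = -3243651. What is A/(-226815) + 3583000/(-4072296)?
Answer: 516517868654/38485742385 ≈ 13.421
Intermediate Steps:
A/(-226815) + 3583000/(-4072296) = -3243651/(-226815) + 3583000/(-4072296) = -3243651*(-1/226815) + 3583000*(-1/4072296) = 1081217/75605 - 447875/509037 = 516517868654/38485742385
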